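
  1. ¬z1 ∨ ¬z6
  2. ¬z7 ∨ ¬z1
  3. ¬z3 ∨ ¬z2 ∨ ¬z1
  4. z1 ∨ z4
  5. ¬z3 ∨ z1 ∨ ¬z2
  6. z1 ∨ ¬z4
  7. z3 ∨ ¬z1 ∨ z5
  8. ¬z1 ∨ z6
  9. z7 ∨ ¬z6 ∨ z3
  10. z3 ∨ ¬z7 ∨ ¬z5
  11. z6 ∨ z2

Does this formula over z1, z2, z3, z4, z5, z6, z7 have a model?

Branch on z1: set z1 = False.
From the singleton clause (z4), z4 = True.
But (¬z4) is also a unit clause — contradiction.
So z1 must be the other value — set z1 = True.
From the singleton clause (¬z6), z6 = False.
But (z6) is also a unit clause — contradiction.
Both values of z1 lead to a conflict.
No assignment satisfies every clause.

No, unsatisfiable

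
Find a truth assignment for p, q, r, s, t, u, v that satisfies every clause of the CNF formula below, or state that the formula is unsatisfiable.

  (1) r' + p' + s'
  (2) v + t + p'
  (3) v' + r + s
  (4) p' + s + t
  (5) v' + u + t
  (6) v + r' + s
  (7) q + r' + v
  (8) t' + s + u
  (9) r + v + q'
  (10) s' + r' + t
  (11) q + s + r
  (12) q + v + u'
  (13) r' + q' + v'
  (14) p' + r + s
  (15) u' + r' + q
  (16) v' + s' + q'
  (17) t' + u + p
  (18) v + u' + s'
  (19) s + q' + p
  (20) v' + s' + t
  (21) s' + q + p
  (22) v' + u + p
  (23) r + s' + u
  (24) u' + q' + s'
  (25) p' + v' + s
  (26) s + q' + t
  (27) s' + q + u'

Branch on r: set r = 0.
Branch on v: set v = 0.
(q') alone gives q = 0.
(s) alone gives s = 1.
(u') alone gives u = 0.
That conflicts with the unit clause (u).
Undo v and try v = 1.
(s) alone gives s = 1.
(q') alone gives q = 0.
(t) alone gives t = 1.
(p) alone gives p = 1.
(u) alone gives u = 1.
That conflicts with the unit clause (u').
Either choice for v ends in contradiction.
Undo r and try r = 1.
Branch on p: set p = 0.
Branch on v: set v = 1.
(q') alone gives q = 0.
(u') alone gives u = 0.
That conflicts with the unit clause (u).
Undo v and try v = 0.
(s) alone gives s = 1.
(q) alone gives q = 1.
(t) alone gives t = 1.
(u) alone gives u = 1.
That conflicts with the unit clause (u').
Either choice for v ends in contradiction.
Undo p and try p = 1.
(s') alone gives s = 0.
(t) alone gives t = 1.
(v) alone gives v = 1.
That conflicts with the unit clause (v').
Either choice for p ends in contradiction.
Either choice for r ends in contradiction.

UNSATISFIABLE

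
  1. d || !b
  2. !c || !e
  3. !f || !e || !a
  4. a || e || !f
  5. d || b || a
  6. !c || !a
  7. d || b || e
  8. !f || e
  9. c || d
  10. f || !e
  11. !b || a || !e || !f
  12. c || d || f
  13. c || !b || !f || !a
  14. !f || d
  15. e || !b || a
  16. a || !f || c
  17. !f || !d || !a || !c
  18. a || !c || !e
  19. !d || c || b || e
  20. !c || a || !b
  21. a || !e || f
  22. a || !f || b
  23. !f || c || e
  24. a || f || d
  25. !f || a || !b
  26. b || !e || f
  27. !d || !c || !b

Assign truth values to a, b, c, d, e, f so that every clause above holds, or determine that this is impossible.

a: true, b: true, c: false, d: true, e: false, f: false

Case d = true:
Case c = false:
Case f = false:
(!e) alone gives e = false.
(b) alone gives b = true.
(a) alone gives a = true.
All clauses are satisfied.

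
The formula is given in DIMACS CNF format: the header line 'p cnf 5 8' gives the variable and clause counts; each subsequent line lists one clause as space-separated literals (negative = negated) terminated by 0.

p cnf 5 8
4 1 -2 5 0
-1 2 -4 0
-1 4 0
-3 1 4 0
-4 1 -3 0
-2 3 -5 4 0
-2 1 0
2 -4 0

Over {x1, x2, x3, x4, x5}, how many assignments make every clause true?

6

There are 2^5 = 32 truth assignments over (x1, x2, x3, x4, x5).
Split on x3. With x3 = True, the clauses containing x3 are satisfied and ¬x3 drops from the rest; 2 of the 2^4 = 16 assignments to the other variables satisfy what remains.
With x3 = False, by the same count on the reduced clause set, 4 assignments work.
(One model: x1=F, x2=F, x3=F, x4=F, x5=F.)
Total: 2 + 4 = 6.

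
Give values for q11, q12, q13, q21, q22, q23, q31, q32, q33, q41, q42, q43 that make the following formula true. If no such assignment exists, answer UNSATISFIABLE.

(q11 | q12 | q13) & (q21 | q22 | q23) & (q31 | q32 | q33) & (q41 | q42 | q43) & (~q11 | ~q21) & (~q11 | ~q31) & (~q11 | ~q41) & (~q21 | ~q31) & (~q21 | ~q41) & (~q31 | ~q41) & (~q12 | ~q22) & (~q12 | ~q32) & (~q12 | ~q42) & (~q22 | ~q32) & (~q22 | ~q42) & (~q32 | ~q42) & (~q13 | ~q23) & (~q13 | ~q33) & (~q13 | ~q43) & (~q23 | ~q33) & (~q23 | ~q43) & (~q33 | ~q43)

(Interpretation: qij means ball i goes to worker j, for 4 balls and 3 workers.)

UNSATISFIABLE

Case q11 = 0:
Case q12 = 1:
From the singleton clause (~q22), q22 = 0.
From the singleton clause (~q32), q32 = 0.
From the singleton clause (~q42), q42 = 0.
Case q21 = 1:
From the singleton clause (~q31), q31 = 0.
From the singleton clause (q33), q33 = 1.
From the singleton clause (~q41), q41 = 0.
From the singleton clause (q43), q43 = 1.
Now (~q43) is unsatisfied and unit — conflict.
That branch fails; take q21 = 0 instead.
From the singleton clause (q23), q23 = 1.
From the singleton clause (~q13), q13 = 0.
From the singleton clause (~q33), q33 = 0.
From the singleton clause (q31), q31 = 1.
From the singleton clause (~q41), q41 = 0.
From the singleton clause (q43), q43 = 1.
Now (~q43) is unsatisfied and unit — conflict.
Either choice for q21 ends in contradiction.
That branch fails; take q12 = 0 instead.
From the singleton clause (q13), q13 = 1.
From the singleton clause (~q23), q23 = 0.
From the singleton clause (~q33), q33 = 0.
From the singleton clause (~q43), q43 = 0.
Case q21 = 1:
From the singleton clause (~q31), q31 = 0.
From the singleton clause (q32), q32 = 1.
From the singleton clause (~q41), q41 = 0.
From the singleton clause (q42), q42 = 1.
Now (~q42) is unsatisfied and unit — conflict.
That branch fails; take q21 = 0 instead.
From the singleton clause (q22), q22 = 1.
From the singleton clause (~q32), q32 = 0.
From the singleton clause (q31), q31 = 1.
From the singleton clause (~q41), q41 = 0.
From the singleton clause (q42), q42 = 1.
Now (~q42) is unsatisfied and unit — conflict.
Either choice for q21 ends in contradiction.
Either choice for q12 ends in contradiction.
That branch fails; take q11 = 1 instead.
From the singleton clause (~q21), q21 = 0.
From the singleton clause (~q31), q31 = 0.
From the singleton clause (~q41), q41 = 0.
Case q22 = 1:
From the singleton clause (~q12), q12 = 0.
From the singleton clause (~q32), q32 = 0.
From the singleton clause (q33), q33 = 1.
From the singleton clause (~q42), q42 = 0.
From the singleton clause (q43), q43 = 1.
Now (~q43) is unsatisfied and unit — conflict.
That branch fails; take q22 = 0 instead.
From the singleton clause (q23), q23 = 1.
From the singleton clause (~q13), q13 = 0.
From the singleton clause (~q33), q33 = 0.
From the singleton clause (q32), q32 = 1.
From the singleton clause (~q12), q12 = 0.
From the singleton clause (~q42), q42 = 0.
From the singleton clause (q43), q43 = 1.
Now (~q43) is unsatisfied and unit — conflict.
Either choice for q22 ends in contradiction.
Either choice for q11 ends in contradiction.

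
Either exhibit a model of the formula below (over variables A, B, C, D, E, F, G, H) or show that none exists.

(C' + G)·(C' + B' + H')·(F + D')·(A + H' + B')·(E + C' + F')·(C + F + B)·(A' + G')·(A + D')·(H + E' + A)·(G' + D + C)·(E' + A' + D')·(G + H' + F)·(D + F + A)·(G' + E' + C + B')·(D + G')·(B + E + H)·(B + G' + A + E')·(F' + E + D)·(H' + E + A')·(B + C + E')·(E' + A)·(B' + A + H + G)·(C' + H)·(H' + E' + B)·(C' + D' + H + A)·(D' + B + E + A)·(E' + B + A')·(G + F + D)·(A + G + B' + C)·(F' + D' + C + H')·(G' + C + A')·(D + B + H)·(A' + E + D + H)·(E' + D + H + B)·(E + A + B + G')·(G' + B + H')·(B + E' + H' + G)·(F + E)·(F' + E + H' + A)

A ↦ 1; B ↦ 1; C ↦ 0; D ↦ 0; E ↦ 1; F ↦ 1; G ↦ 0; H ↦ 0

Suppose C = 0.
Suppose F = 1.
Suppose A = 1.
(G') alone gives G = 0.
Suppose E = 1.
(D') alone gives D = 0.
(B) alone gives B = 1.
No clause remains; H is free.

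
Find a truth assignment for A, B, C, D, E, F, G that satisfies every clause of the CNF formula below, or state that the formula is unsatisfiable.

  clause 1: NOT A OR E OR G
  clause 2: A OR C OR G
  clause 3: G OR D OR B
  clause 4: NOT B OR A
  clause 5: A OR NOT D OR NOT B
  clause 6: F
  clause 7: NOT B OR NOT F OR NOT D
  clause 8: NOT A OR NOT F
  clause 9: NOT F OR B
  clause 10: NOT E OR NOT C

From the singleton clause (F), F = true.
From the singleton clause (NOT A), A = false.
From the singleton clause (NOT B), B = false.
That conflicts with the unit clause (B).

UNSATISFIABLE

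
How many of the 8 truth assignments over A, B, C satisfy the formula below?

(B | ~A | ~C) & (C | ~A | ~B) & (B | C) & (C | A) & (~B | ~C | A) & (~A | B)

There are 2^3 = 8 truth assignments over (A, B, C).
Check each against the 6 clauses (columns in the order A, B, C):
  F F F  ✗ fails (B | C)
  F F T  ✓ satisfies all
  F T F  ✗ fails (C | A)
  F T T  ✗ fails (~B | ~C | A)
  T F F  ✗ fails (B | C)
  T F T  ✗ fails (B | ~A | ~C)
  T T F  ✗ fails (C | ~A | ~B)
  T T T  ✓ satisfies all
2 of the 8 rows are models.

2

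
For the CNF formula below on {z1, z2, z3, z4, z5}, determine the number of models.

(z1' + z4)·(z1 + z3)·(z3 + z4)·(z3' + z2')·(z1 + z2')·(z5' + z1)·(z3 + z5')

6

There are 2^5 = 32 truth assignments over (z1, z2, z3, z4, z5).
Split on z3. With z3 = 1, the clauses containing z3 are satisfied and z3' drops from the rest; 4 of the 2^4 = 16 assignments to the other variables satisfy what remains.
With z3 = 0, by the same count on the reduced clause set, 2 assignments work.
Total: 4 + 2 = 6.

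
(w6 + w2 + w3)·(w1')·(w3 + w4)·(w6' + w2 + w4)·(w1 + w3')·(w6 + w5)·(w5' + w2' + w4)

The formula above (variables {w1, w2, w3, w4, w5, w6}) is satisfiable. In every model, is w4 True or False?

Suppose w4 = 0.
(w1') alone gives w1 = 0.
(w3) alone gives w3 = 1.
That conflicts with the unit clause (w3').
So every satisfying assignment has w4 = True.

True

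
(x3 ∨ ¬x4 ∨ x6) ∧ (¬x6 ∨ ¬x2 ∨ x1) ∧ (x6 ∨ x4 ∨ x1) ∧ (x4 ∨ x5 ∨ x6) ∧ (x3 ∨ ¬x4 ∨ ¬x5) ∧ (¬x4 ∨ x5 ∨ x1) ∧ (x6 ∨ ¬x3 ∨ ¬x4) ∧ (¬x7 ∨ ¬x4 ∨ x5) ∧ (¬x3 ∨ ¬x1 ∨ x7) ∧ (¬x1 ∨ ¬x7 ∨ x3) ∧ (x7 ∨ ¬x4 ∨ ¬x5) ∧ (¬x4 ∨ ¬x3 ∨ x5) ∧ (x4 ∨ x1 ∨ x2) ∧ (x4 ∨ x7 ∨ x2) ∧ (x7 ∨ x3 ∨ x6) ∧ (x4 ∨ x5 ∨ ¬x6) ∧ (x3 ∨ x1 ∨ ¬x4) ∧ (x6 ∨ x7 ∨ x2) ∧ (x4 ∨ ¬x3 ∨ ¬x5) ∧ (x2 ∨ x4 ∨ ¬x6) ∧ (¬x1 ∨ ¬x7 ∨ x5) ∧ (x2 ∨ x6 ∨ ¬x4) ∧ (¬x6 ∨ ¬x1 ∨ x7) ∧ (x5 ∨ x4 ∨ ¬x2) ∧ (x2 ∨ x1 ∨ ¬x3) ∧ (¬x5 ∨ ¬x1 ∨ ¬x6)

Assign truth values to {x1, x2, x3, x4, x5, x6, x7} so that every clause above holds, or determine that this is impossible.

UNSATISFIABLE

Case x3 = True:
Case x6 = True:
Case x2 = False:
(x4) alone gives x4 = True.
(x5) alone gives x5 = True.
(x7) alone gives x7 = True.
(x1) alone gives x1 = True.
That conflicts with the unit clause (¬x1).
So x2 must be the other value — set x2 = True.
(x1) alone gives x1 = True.
(x7) alone gives x7 = True.
(x5) alone gives x5 = True.
That conflicts with the unit clause (¬x5).
Neither x2 = True nor x2 = False works.
So x6 must be the other value — set x6 = False.
(¬x4) alone gives x4 = False.
(x1) alone gives x1 = True.
(x5) alone gives x5 = True.
That conflicts with the unit clause (¬x5).
Neither x6 = True nor x6 = False works.
So x3 must be the other value — set x3 = False.
Case x4 = False:
Case x6 = True:
(x5) alone gives x5 = True.
(x2) alone gives x2 = True.
(x1) alone gives x1 = True.
That conflicts with the unit clause (¬x1).
So x6 must be the other value — set x6 = False.
(x1) alone gives x1 = True.
(x5) alone gives x5 = True.
(¬x7) alone gives x7 = False.
That conflicts with the unit clause (x7).
Neither x6 = True nor x6 = False works.
So x4 must be the other value — set x4 = True.
(x6) alone gives x6 = True.
(¬x5) alone gives x5 = False.
(x1) alone gives x1 = True.
(¬x7) alone gives x7 = False.
That conflicts with the unit clause (x7).
Neither x4 = True nor x4 = False works.
Neither x3 = True nor x3 = False works.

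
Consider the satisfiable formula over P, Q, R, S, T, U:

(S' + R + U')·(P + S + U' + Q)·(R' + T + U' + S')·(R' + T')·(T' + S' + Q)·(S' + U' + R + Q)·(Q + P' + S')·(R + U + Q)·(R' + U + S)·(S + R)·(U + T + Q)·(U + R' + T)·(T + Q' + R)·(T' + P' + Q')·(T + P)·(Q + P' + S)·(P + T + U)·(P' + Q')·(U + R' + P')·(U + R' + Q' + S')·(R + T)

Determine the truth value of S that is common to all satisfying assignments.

True

Suppose S = 0.
From the singleton clause (R), R = 1.
From the singleton clause (T'), T = 0.
From the singleton clause (U), U = 1.
From the singleton clause (P), P = 1.
From the singleton clause (Q), Q = 1.
That conflicts with the unit clause (Q').
So every satisfying assignment has S = True.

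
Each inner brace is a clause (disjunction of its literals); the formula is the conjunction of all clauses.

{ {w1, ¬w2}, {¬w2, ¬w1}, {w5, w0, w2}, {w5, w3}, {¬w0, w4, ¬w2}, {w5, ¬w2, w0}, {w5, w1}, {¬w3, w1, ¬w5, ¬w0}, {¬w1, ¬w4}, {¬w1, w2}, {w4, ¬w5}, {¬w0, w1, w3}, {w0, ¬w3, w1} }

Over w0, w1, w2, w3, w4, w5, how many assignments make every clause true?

1

There are 2^6 = 64 truth assignments over (w0, w1, w2, w3, w4, w5).
Split on w3. With w3 = True, the clauses containing w3 are satisfied and ¬w3 drops from the rest; 0 of the 2^5 = 32 assignments to the other variables satisfy what remains.
With w3 = False, by the same count on the reduced clause set, 1 assignment works.
(One model: w0=F, w1=F, w2=F, w3=F, w4=T, w5=T.)
Total: 0 + 1 = 1.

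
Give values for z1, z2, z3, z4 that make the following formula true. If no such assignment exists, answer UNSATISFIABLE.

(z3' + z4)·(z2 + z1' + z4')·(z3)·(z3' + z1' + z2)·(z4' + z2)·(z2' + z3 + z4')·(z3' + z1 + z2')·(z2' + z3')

UNSATISFIABLE

The clause (z3) is unit, so z3 = 1.
The clause (z4) is unit, so z4 = 1.
The clause (z2) is unit, so z2 = 1.
But (z2') is also a unit clause — contradiction.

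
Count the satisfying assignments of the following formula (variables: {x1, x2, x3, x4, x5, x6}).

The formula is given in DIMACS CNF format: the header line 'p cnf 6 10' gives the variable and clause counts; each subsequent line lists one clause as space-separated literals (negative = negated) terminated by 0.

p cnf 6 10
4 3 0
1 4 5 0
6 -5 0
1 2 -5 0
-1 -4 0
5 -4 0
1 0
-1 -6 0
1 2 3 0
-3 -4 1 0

There are 2^6 = 64 truth assignments over (x1, x2, x3, x4, x5, x6).
Split on x3. With x3 = True, the clauses containing x3 are satisfied and ¬x3 drops from the rest; 2 of the 2^5 = 32 assignments to the other variables satisfy what remains.
With x3 = False, by the same count on the reduced clause set, 0 assignments work.
(One model: x1=T, x2=F, x3=T, x4=F, x5=F, x6=F.)
Total: 2 + 0 = 2.

2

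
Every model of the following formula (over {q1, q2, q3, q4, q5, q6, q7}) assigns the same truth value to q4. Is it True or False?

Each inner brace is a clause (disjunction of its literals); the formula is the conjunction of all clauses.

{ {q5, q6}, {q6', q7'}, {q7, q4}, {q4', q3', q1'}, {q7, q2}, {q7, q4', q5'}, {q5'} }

True

Suppose q4 = 0.
The clause (q7) is unit, so q7 = 1.
The clause (q6') is unit, so q6 = 0.
The clause (q5) is unit, so q5 = 1.
That conflicts with the unit clause (q5').
So every satisfying assignment has q4 = True.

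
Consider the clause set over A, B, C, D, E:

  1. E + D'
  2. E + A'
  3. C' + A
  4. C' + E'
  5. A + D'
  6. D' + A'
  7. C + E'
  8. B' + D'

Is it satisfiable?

Try E = 0.
Unit clause (D') forces D = 0.
Unit clause (A') forces A = 0.
Unit clause (C') forces C = 0.
No clause remains; B is free.
A satisfying assignment: A: 0,  B: 0,  C: 0,  D: 0,  E: 0.

Satisfiable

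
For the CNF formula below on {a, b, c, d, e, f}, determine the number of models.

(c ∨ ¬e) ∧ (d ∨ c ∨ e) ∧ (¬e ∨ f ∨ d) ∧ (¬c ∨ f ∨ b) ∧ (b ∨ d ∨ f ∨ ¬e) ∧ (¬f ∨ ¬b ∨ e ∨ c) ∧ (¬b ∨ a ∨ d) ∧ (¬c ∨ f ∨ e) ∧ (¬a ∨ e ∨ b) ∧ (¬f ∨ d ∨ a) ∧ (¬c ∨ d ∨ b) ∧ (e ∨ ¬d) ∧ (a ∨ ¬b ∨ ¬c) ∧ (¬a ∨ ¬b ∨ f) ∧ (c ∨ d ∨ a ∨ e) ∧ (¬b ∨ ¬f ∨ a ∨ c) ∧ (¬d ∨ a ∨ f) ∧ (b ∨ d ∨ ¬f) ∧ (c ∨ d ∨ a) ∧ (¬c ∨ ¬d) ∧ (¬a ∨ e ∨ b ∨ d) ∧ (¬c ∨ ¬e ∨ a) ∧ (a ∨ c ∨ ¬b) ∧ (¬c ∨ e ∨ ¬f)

There are 2^6 = 64 truth assignments over (a, b, c, d, e, f).
Split on c. With c = True, the clauses containing c are satisfied and ¬c drops from the rest; 1 of the 2^5 = 32 assignments to the other variables satisfy what remains.
With c = False, by the same count on the reduced clause set, 0 assignments work.
(One model: a=T, b=T, c=T, d=F, e=T, f=T.)
Total: 1 + 0 = 1.

1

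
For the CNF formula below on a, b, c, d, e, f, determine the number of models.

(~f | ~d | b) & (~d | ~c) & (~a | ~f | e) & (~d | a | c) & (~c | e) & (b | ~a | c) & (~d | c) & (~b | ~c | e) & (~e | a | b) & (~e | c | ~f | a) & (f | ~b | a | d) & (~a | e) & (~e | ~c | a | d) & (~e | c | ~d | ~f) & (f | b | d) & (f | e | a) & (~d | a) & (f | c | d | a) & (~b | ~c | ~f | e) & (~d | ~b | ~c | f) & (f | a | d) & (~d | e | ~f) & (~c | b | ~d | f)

7

There are 2^6 = 64 truth assignments over (a, b, c, d, e, f).
Split on a. With a = 1, the clauses containing a are satisfied and ~a drops from the rest; 5 of the 2^5 = 32 assignments to the other variables satisfy what remains.
With a = 0, by the same count on the reduced clause set, 2 assignments work.
Total: 5 + 2 = 7.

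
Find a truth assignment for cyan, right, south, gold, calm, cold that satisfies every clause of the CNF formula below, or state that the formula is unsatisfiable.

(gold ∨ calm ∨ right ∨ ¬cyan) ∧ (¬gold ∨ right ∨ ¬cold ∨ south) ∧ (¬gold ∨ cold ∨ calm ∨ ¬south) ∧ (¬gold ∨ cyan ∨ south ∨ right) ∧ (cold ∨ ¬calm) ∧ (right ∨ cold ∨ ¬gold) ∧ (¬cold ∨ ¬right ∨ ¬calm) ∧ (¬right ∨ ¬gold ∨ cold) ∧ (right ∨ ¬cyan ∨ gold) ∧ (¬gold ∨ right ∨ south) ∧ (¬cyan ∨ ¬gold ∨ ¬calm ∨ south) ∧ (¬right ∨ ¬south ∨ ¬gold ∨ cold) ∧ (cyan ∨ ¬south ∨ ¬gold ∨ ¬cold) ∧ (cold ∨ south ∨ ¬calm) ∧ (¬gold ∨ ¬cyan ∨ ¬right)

Branch on cold: set cold = True.
Branch on right: set right = True.
(¬calm) alone gives calm = False.
Branch on gold: set gold = False.
Every clause is now satisfied; cyan, south are unconstrained.

cyan ↦ True,  right ↦ True,  south ↦ False,  gold ↦ False,  calm ↦ False,  cold ↦ True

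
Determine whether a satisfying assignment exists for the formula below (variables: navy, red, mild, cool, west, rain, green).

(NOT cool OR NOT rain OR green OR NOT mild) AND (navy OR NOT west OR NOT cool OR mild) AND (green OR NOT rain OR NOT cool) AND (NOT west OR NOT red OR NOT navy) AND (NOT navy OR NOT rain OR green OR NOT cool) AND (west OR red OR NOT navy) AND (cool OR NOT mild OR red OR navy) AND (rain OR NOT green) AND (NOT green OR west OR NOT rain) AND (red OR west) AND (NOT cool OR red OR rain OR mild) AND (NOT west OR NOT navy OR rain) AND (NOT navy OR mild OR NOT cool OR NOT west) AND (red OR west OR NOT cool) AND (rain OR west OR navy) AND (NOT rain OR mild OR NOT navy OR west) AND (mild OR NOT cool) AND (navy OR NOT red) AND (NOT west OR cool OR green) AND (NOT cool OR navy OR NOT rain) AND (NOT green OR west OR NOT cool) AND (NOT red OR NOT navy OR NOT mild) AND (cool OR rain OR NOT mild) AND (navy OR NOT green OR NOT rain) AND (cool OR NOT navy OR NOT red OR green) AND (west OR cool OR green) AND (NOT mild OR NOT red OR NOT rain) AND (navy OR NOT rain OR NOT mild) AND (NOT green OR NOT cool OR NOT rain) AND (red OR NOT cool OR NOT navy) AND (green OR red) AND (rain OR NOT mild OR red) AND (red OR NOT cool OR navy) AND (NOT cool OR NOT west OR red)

Case rain = true:
Case green = true:
Unit clause (west) forces west = true.
Unit clause (navy) forces navy = true.
Unit clause (NOT red) forces red = false.
Unit clause (NOT cool) forces cool = false.
All clauses hold; mild can take either value.
A satisfying assignment: navy: true,  red: false,  mild: true,  cool: false,  west: true,  rain: true,  green: true.

Yes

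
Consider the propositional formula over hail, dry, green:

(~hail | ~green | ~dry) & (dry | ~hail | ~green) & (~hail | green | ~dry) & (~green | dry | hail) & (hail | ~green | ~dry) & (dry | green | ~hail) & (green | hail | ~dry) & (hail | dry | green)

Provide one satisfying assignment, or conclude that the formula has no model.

Case hail = 0:
Case green = 0:
From the singleton clause (~dry), dry = 0.
But (dry) is also a unit clause — contradiction.
So green must be the other value — set green = 1.
From the singleton clause (dry), dry = 1.
But (~dry) is also a unit clause — contradiction.
Both values of green lead to a conflict.
So hail must be the other value — set hail = 1.
Case green = 0:
From the singleton clause (~dry), dry = 0.
But (dry) is also a unit clause — contradiction.
So green must be the other value — set green = 1.
From the singleton clause (~dry), dry = 0.
But (dry) is also a unit clause — contradiction.
Both values of green lead to a conflict.
Both values of hail lead to a conflict.

UNSATISFIABLE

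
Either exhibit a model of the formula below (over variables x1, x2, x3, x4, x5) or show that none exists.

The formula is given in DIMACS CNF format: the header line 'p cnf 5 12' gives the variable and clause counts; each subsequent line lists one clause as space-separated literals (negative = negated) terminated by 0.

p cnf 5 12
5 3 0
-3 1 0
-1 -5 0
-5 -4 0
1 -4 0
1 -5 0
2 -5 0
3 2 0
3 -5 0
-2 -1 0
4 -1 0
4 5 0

x1 ↦ True, x2 ↦ False, x3 ↦ True, x4 ↦ True, x5 ↦ False

Suppose x5 = False.
The clause (x3) is unit, so x3 = True.
The clause (x1) is unit, so x1 = True.
The clause (¬x2) is unit, so x2 = False.
The clause (x4) is unit, so x4 = True.
All clauses are satisfied.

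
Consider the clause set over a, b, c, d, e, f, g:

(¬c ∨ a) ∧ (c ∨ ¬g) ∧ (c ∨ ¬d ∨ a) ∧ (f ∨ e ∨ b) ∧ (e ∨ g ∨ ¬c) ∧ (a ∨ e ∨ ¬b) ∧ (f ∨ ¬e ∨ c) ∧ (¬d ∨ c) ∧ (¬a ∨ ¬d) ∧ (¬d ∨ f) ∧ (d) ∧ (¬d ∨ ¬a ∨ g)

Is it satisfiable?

From the singleton clause (d), d = True.
From the singleton clause (c), c = True.
From the singleton clause (a), a = True.
Now (¬a) is unsatisfied and unit — conflict.
No assignment satisfies every clause.

No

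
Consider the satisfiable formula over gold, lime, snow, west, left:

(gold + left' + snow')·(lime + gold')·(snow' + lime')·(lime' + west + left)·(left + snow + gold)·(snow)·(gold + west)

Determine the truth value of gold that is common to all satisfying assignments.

Suppose gold = 1.
Unit clause (lime) forces lime = 1.
Unit clause (snow') forces snow = 0.
Now (snow) is unsatisfied and unit — conflict.
So every satisfying assignment has gold = False.

False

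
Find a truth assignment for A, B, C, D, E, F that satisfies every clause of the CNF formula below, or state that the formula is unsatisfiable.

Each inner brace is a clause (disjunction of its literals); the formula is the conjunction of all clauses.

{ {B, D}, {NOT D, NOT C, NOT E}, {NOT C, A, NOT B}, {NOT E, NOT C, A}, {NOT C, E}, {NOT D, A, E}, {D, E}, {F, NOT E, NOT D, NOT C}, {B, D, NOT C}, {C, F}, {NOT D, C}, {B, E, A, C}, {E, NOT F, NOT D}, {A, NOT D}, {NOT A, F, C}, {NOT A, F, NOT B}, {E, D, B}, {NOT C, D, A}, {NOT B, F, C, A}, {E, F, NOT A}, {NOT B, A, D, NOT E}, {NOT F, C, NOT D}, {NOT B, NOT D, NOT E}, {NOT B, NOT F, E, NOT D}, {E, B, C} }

A=true,  B=true,  C=true,  D=false,  E=true,  F=true

Try B = true.
Try C = true.
The clause (A) is unit, so A = true.
The clause (E) is unit, so E = true.
The clause (NOT D) is unit, so D = false.
The clause (F) is unit, so F = true.
Every clause now holds.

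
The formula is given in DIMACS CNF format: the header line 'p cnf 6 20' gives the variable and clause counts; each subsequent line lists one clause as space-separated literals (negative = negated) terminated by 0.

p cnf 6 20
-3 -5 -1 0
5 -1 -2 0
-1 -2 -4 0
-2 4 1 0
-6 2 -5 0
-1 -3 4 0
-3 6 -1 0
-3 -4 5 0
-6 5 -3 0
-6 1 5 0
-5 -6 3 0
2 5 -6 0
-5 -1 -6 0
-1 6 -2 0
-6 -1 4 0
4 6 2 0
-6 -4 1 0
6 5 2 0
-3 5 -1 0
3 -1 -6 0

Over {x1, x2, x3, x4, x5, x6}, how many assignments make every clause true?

There are 2^6 = 64 truth assignments over (x1, x2, x3, x4, x5, x6).
Split on x1. With x1 = True, the clauses containing x1 are satisfied and ¬x1 drops from the rest; 1 of the 2^5 = 32 assignments to the other variables satisfy what remains.
With x1 = False, by the same count on the reduced clause set, 5 assignments work.
(One model: x1=F, x2=F, x3=F, x4=T, x5=T, x6=F.)
Total: 1 + 5 = 6.

6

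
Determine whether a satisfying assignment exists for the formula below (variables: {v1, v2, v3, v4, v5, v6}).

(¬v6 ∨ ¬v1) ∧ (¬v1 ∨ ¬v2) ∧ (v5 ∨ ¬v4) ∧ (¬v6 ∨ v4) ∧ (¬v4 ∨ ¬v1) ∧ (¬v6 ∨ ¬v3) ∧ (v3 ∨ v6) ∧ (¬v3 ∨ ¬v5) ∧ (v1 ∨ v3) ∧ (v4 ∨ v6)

No

Branch on v6: set v6 = False.
(v3) alone gives v3 = True.
(¬v5) alone gives v5 = False.
(¬v4) alone gives v4 = False.
That conflicts with the unit clause (v4).
So v6 must be the other value — set v6 = True.
(¬v1) alone gives v1 = False.
(v4) alone gives v4 = True.
(v5) alone gives v5 = True.
(¬v3) alone gives v3 = False.
That conflicts with the unit clause (v3).
Either choice for v6 ends in contradiction.
No assignment satisfies every clause.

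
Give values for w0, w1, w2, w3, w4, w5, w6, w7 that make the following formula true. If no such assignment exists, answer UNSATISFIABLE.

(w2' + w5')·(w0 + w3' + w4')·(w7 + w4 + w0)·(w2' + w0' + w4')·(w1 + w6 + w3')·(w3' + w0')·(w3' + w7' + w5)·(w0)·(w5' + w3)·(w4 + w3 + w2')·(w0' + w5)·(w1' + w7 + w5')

UNSATISFIABLE

(w0) alone gives w0 = 1.
(w3') alone gives w3 = 0.
(w5') alone gives w5 = 0.
But (w5) is also a unit clause — contradiction.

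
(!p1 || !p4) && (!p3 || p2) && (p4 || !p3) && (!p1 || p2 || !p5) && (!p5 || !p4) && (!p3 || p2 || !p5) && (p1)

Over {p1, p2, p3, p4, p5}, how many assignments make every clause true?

There are 2^5 = 32 truth assignments over (p1, p2, p3, p4, p5).
Split on p3. With p3 = true, the clauses containing p3 are satisfied and !p3 drops from the rest; 0 of the 2^4 = 16 assignments to the other variables satisfy what remains.
With p3 = false, by the same count on the reduced clause set, 3 assignments work.
(One model: p1=T, p2=F, p3=F, p4=F, p5=F.)
Total: 0 + 3 = 3.

3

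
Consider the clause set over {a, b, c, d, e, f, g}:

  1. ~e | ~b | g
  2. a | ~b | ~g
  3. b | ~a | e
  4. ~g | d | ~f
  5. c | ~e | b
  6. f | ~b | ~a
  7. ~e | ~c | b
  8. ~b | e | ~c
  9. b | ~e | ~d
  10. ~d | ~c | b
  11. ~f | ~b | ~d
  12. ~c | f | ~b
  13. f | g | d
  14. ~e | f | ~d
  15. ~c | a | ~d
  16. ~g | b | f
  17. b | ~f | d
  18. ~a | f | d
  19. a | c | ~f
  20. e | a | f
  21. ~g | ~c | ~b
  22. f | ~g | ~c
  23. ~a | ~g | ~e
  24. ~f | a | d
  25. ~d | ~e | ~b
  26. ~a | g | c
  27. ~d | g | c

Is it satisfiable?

Try e = 0.
Try b = 1.
Unit clause (~c) forces c = 0.
Try a = 1.
Unit clause (f) forces f = 1.
Unit clause (~d) forces d = 0.
Unit clause (~g) forces g = 0.
That conflicts with the unit clause (g).
That branch fails; take a = 0 instead.
Unit clause (~g) forces g = 0.
Unit clause (~f) forces f = 0.
That conflicts with the unit clause (f).
Neither a = 1 nor a = 0 works.
That branch fails; take b = 0 instead.
Unit clause (~a) forces a = 0.
Unit clause (f) forces f = 1.
Unit clause (d) forces d = 1.
Unit clause (~c) forces c = 0.
That conflicts with the unit clause (c).
Neither b = 1 nor b = 0 works.
That branch fails; take e = 1 instead.
Try b = 0.
Unit clause (c) forces c = 1.
That conflicts with the unit clause (~c).
That branch fails; take b = 1 instead.
Unit clause (g) forces g = 1.
Unit clause (a) forces a = 1.
That conflicts with the unit clause (~a).
Neither b = 1 nor b = 0 works.
Neither e = 1 nor e = 0 works.
No assignment satisfies every clause.

Unsatisfiable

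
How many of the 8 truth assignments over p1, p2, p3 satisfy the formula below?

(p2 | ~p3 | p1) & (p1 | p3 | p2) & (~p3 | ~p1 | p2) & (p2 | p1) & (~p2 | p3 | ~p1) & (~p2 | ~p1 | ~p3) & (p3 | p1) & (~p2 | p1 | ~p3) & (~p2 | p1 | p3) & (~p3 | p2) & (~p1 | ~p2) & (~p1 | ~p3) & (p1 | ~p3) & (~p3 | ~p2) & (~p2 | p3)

There are 2^3 = 8 truth assignments over (p1, p2, p3).
Check each against the 15 clauses (columns in the order p1, p2, p3):
  F F F  ✗ fails (p1 | p3 | p2)
  F F T  ✗ fails (p2 | ~p3 | p1)
  F T F  ✗ fails (p3 | p1)
  F T T  ✗ fails (~p2 | p1 | ~p3)
  T F F  ✓ satisfies all
  T F T  ✗ fails (~p3 | ~p1 | p2)
  T T F  ✗ fails (~p2 | p3 | ~p1)
  T T T  ✗ fails (~p2 | ~p1 | ~p3)
1 of the 8 rows is a model.

1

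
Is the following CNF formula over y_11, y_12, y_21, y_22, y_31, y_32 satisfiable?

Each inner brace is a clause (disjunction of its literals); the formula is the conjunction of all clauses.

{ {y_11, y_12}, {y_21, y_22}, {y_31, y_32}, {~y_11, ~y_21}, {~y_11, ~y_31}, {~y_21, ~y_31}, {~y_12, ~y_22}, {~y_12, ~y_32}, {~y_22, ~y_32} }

No, unsatisfiable

Try y_11 = 1.
(~y_21) alone gives y_21 = 0.
(y_22) alone gives y_22 = 1.
(~y_31) alone gives y_31 = 0.
(y_32) alone gives y_32 = 1.
But (~y_32) is also a unit clause — contradiction.
That branch fails; take y_11 = 0 instead.
(y_12) alone gives y_12 = 1.
(~y_22) alone gives y_22 = 0.
(y_21) alone gives y_21 = 1.
(~y_31) alone gives y_31 = 0.
(y_32) alone gives y_32 = 1.
But (~y_32) is also a unit clause — contradiction.
Neither y_11 = 1 nor y_11 = 0 works.
No assignment satisfies every clause.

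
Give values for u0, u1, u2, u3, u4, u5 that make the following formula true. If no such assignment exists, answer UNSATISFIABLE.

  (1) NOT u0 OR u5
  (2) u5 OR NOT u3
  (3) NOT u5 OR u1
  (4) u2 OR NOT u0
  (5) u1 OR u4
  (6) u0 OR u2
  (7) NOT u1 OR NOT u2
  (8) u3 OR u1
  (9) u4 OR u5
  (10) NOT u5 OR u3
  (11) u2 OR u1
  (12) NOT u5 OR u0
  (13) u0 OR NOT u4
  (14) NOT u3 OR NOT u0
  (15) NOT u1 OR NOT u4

Suppose u0 = false.
From the singleton clause (u2), u2 = true.
From the singleton clause (NOT u1), u1 = false.
From the singleton clause (NOT u5), u5 = false.
From the singleton clause (NOT u3), u3 = false.
That conflicts with the unit clause (u3).
That branch fails; take u0 = true instead.
From the singleton clause (u5), u5 = true.
From the singleton clause (u1), u1 = true.
From the singleton clause (u2), u2 = true.
That conflicts with the unit clause (NOT u2).
Both values of u0 lead to a conflict.

UNSATISFIABLE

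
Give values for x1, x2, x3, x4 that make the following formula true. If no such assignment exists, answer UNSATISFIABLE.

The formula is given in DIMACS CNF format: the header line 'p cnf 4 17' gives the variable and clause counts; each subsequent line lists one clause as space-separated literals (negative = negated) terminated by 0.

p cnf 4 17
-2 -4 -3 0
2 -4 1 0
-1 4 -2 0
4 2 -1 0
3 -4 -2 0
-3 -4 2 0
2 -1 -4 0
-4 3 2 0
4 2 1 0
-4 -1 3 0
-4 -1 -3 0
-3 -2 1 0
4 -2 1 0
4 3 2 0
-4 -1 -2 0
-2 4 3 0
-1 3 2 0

UNSATISFIABLE

Try x2 = False.
Try x4 = False.
From the singleton clause (¬x1), x1 = False.
But (x1) is also a unit clause — contradiction.
So x4 must be the other value — set x4 = True.
From the singleton clause (x1), x1 = True.
But (¬x1) is also a unit clause — contradiction.
Neither x4 = True nor x4 = False works.
So x2 must be the other value — set x2 = True.
Try x4 = False.
From the singleton clause (¬x1), x1 = False.
But (x1) is also a unit clause — contradiction.
So x4 must be the other value — set x4 = True.
From the singleton clause (¬x3), x3 = False.
But (x3) is also a unit clause — contradiction.
Neither x4 = True nor x4 = False works.
Neither x2 = True nor x2 = False works.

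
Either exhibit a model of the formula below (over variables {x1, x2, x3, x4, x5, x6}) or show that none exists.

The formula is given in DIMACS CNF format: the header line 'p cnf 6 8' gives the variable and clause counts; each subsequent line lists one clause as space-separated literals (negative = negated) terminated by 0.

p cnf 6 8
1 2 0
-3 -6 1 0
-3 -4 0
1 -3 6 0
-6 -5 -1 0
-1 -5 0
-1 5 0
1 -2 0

Try x1 = True.
The clause (¬x5) is unit, so x5 = False.
Now (x5) is unsatisfied and unit — conflict.
So x1 must be the other value — set x1 = False.
The clause (x2) is unit, so x2 = True.
Now (¬x2) is unsatisfied and unit — conflict.
Both values of x1 lead to a conflict.

UNSATISFIABLE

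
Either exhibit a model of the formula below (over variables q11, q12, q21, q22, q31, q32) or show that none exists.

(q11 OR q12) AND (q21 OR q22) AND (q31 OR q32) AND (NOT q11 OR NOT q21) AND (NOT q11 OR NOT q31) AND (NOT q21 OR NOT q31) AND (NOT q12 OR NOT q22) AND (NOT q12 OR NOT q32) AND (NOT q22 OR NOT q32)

UNSATISFIABLE

Case q11 = true:
(NOT q21) alone gives q21 = false.
(q22) alone gives q22 = true.
(NOT q31) alone gives q31 = false.
(q32) alone gives q32 = true.
But (NOT q32) is also a unit clause — contradiction.
Undo q11 and try q11 = false.
(q12) alone gives q12 = true.
(NOT q22) alone gives q22 = false.
(q21) alone gives q21 = true.
(NOT q31) alone gives q31 = false.
(q32) alone gives q32 = true.
But (NOT q32) is also a unit clause — contradiction.
Either choice for q11 ends in contradiction.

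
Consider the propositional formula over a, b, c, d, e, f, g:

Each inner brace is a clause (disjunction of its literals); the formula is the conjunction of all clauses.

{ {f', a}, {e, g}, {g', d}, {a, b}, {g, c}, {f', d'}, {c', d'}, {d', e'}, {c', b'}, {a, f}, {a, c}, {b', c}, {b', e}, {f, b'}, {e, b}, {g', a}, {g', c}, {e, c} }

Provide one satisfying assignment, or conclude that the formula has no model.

a ↦ 1; b ↦ 0; c ↦ 1; d ↦ 0; e ↦ 1; f ↦ 0; g ↦ 0

Branch on f: set f = 0.
From the singleton clause (a), a = 1.
From the singleton clause (b'), b = 0.
From the singleton clause (e), e = 1.
From the singleton clause (d'), d = 0.
From the singleton clause (g'), g = 0.
From the singleton clause (c), c = 1.
This assignment satisfies each clause.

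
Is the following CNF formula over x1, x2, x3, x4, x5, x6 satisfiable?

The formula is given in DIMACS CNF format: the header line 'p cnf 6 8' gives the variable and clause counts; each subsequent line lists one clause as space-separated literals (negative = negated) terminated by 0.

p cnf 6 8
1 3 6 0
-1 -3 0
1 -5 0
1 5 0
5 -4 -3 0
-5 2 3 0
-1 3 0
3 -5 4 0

No, unsatisfiable

Branch on x1: set x1 = False.
(¬x5) alone gives x5 = False.
Now (x5) is unsatisfied and unit — conflict.
So x1 must be the other value — set x1 = True.
(¬x3) alone gives x3 = False.
Now (x3) is unsatisfied and unit — conflict.
Both values of x1 lead to a conflict.
No assignment satisfies every clause.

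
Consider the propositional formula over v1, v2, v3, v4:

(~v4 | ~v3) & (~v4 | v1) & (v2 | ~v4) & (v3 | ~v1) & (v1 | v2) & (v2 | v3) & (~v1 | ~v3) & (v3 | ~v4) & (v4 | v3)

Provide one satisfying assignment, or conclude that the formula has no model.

v1: 0,  v2: 1,  v3: 1,  v4: 0

Branch on v4: set v4 = 0.
(v3) alone gives v3 = 1.
(~v1) alone gives v1 = 0.
(v2) alone gives v2 = 1.
All clauses are satisfied.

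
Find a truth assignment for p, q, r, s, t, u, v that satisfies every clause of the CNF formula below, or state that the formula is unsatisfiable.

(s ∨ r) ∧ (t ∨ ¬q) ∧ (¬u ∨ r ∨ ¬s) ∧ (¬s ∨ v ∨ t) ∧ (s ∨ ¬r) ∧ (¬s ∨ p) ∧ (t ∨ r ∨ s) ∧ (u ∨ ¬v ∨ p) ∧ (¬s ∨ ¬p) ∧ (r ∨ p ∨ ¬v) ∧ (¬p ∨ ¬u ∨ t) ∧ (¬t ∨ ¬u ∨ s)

Case s = True:
The clause (p) is unit, so p = True.
That conflicts with the unit clause (¬p).
Backtrack on s: now try s = False.
The clause (r) is unit, so r = True.
That conflicts with the unit clause (¬r).
Neither s = True nor s = False works.

UNSATISFIABLE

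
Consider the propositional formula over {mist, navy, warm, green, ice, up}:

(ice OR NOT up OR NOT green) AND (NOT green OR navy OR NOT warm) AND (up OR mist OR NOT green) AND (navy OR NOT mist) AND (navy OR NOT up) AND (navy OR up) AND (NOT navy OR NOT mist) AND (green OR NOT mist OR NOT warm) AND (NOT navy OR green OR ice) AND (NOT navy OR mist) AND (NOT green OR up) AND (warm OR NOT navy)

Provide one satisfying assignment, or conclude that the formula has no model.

UNSATISFIABLE

Case navy = true:
Unit clause (NOT mist) forces mist = false.
Now (mist) is unsatisfied and unit — conflict.
Undo navy and try navy = false.
Unit clause (NOT mist) forces mist = false.
Unit clause (NOT up) forces up = false.
Now (up) is unsatisfied and unit — conflict.
Neither navy = true nor navy = false works.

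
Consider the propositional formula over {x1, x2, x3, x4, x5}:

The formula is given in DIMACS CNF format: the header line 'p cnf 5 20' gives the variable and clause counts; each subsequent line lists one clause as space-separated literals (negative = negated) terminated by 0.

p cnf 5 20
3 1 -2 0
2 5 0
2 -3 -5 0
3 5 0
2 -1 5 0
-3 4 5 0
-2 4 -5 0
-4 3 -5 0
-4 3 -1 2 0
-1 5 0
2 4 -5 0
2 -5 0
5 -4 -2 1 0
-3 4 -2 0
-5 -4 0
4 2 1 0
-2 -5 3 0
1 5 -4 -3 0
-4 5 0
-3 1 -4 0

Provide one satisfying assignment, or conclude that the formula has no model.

Case x2 = True:
Case x3 = True:
(x4) alone gives x4 = True.
(¬x5) alone gives x5 = False.
Now (x5) is unsatisfied and unit — conflict.
Undo x3 and try x3 = False.
(x1) alone gives x1 = True.
(x5) alone gives x5 = True.
Now (¬x5) is unsatisfied and unit — conflict.
Both values of x3 lead to a conflict.
Undo x2 and try x2 = False.
(x5) alone gives x5 = True.
Now (¬x5) is unsatisfied and unit — conflict.
Both values of x2 lead to a conflict.

UNSATISFIABLE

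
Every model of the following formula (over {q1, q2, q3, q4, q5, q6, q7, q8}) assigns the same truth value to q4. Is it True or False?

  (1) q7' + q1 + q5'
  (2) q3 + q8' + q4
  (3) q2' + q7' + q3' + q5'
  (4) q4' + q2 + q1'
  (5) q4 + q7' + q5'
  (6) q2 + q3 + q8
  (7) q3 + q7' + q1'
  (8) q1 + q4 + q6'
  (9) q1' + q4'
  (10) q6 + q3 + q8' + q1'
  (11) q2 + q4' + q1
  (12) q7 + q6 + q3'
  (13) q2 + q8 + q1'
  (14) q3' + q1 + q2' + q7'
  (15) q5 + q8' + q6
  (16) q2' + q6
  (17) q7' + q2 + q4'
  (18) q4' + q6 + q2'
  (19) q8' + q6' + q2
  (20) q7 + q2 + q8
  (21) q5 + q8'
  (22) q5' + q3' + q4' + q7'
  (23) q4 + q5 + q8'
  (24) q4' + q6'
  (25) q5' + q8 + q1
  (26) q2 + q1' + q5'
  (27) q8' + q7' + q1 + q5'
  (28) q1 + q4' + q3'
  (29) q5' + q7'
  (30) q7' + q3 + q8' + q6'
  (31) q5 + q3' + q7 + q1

Suppose q4 = 1.
From the singleton clause (q1'), q1 = 0.
From the singleton clause (q2), q2 = 1.
From the singleton clause (q6), q6 = 1.
But (q6') is also a unit clause — contradiction.
So every satisfying assignment has q4 = False.

False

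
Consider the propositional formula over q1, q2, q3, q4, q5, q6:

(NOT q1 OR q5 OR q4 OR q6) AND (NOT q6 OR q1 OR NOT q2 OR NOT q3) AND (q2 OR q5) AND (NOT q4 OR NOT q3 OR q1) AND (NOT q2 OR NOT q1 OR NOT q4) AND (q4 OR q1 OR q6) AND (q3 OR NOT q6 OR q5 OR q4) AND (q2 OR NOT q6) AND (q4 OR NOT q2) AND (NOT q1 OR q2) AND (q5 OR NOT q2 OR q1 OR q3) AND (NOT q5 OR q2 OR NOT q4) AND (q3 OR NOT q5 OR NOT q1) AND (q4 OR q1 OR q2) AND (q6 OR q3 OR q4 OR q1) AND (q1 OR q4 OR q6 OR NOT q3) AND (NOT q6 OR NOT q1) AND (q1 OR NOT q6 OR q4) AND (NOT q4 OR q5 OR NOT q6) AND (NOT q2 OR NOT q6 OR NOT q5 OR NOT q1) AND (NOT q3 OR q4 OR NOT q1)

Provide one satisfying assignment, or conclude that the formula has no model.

q1=false, q2=true, q3=false, q4=true, q5=true, q6=true

Try q2 = true.
From the singleton clause (q4), q4 = true.
From the singleton clause (NOT q1), q1 = false.
From the singleton clause (NOT q3), q3 = false.
From the singleton clause (q5), q5 = true.
No clause remains; q6 is free.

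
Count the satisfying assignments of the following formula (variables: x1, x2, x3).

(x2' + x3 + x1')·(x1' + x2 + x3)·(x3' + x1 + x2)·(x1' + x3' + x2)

There are 2^3 = 8 truth assignments over (x1, x2, x3).
Split on x2. With x2 = 1, the clauses containing x2 are satisfied and x2' drops from the rest; 3 of the 2^2 = 4 assignments to the other variables satisfy what remains.
With x2 = 0, by the same count on the reduced clause set, 1 assignment works.
(One model: x1=F, x2=F, x3=F.)
Total: 3 + 1 = 4.

4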